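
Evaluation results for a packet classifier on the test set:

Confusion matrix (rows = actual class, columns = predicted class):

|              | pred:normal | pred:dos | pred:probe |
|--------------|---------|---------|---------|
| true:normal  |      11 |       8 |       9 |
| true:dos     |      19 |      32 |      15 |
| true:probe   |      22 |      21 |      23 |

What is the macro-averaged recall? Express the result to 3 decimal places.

Per-class recall (TP/(TP+FN)):
  normal: TP=11, FN=8+9=17 → 11/28 = 0.3929
  dos: TP=32, FN=19+15=34 → 32/66 = 0.4848
  probe: TP=23, FN=22+21=43 → 23/66 = 0.3485
Macro-recall = mean = (0.3929 + 0.4848 + 0.3485) / 3 = 0.409

0.409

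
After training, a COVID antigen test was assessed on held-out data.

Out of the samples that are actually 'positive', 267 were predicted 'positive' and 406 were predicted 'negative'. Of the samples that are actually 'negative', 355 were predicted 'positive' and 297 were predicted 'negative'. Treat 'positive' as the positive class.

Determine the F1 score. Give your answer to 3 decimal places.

0.412

Precision = TP/(TP+FP) = 267/622 = 0.4293
Recall = TP/(TP+FN) = 267/673 = 0.3967
F1 = 2·TP/(2·TP+FP+FN) = 534/1295 = 0.412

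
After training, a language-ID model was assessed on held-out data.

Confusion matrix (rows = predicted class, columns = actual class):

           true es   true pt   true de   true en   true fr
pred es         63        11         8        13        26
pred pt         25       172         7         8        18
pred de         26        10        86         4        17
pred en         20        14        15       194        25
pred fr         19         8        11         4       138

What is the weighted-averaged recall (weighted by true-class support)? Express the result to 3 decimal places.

0.693

Per-class recall (TP/(TP+FN)):
  es: TP=63, FN=25+26+20+19=90 → 63/153 = 0.4118
  pt: TP=172, FN=11+10+14+8=43 → 172/215 = 0.8000
  de: TP=86, FN=8+7+15+11=41 → 86/127 = 0.6772
  en: TP=194, FN=13+8+4+4=29 → 194/223 = 0.8700
  fr: TP=138, FN=26+18+17+25=86 → 138/224 = 0.6161
Weighted-recall = Σ (supportᵢ/N)·recallᵢ with N=942: (153/942)·0.4118 + (215/942)·0.8000 + (127/942)·0.6772 + (223/942)·0.8700 + (224/942)·0.6161 = 0.693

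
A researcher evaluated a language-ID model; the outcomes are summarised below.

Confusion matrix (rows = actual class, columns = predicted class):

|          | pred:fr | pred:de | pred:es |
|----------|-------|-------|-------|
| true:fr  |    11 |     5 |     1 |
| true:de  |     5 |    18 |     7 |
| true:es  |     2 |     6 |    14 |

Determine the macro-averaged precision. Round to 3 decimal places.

0.623

Per-class precision (TP/(TP+FP)):
  fr: TP=11, FP=5+2=7 → 11/18 = 0.6111
  de: TP=18, FP=5+6=11 → 18/29 = 0.6207
  es: TP=14, FP=1+7=8 → 14/22 = 0.6364
Macro-precision = mean = (0.6111 + 0.6207 + 0.6364) / 3 = 0.623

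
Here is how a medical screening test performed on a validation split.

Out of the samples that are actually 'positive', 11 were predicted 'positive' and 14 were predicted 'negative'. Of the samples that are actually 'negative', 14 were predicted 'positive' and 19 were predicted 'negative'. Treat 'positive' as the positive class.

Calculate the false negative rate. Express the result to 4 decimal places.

0.5600

FNR = FN/(FN+TP) = 14/(14+11) = 0.5600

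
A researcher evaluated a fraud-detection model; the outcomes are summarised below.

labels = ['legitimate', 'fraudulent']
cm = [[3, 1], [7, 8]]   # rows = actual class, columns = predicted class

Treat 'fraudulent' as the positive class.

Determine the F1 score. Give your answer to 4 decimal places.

Precision = TP/(TP+FP) = 8/9 = 0.8889
Recall = TP/(TP+FN) = 8/15 = 0.5333
F1 = 2·TP/(2·TP+FP+FN) = 16/24 = 0.6667

0.6667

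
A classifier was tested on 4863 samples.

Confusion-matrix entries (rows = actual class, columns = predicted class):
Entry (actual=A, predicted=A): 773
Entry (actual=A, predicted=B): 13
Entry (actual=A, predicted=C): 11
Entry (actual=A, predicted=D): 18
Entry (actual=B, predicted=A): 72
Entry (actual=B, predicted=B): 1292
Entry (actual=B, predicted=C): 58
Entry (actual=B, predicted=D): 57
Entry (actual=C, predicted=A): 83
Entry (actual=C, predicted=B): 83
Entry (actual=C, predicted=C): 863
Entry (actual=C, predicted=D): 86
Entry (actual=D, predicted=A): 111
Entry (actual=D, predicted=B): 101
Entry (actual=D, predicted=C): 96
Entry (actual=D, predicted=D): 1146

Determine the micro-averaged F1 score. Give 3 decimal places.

0.838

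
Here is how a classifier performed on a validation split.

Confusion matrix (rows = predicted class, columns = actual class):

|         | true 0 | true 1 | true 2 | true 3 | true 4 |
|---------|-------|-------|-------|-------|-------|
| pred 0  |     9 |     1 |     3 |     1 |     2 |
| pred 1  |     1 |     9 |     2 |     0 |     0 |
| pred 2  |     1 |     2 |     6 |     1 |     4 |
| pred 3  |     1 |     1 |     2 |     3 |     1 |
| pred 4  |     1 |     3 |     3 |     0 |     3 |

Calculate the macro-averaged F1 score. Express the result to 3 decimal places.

Per-class F1 score (2·TP/(2·TP+FP+FN)):
  0: TP=9, FP=1+3+1+2=7, FN=1+1+1+1=4 → 18/29 = 0.6207
  1: TP=9, FP=1+2+0+0=3, FN=1+2+1+3=7 → 18/28 = 0.6429
  2: TP=6, FP=1+2+1+4=8, FN=3+2+2+3=10 → 12/30 = 0.4000
  3: TP=3, FP=1+1+2+1=5, FN=1+0+1+0=2 → 6/13 = 0.4615
  4: TP=3, FP=1+3+3+0=7, FN=2+0+4+1=7 → 6/20 = 0.3000
Macro-F1 score = mean = (0.6207 + 0.6429 + 0.4000 + 0.4615 + 0.3000) / 5 = 0.485

0.485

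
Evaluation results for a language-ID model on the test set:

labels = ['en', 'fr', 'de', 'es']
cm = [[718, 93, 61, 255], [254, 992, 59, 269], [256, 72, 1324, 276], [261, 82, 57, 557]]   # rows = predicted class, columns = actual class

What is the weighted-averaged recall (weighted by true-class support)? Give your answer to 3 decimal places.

Per-class recall (TP/(TP+FN)):
  en: TP=718, FN=254+256+261=771 → 718/1489 = 0.4822
  fr: TP=992, FN=93+72+82=247 → 992/1239 = 0.8006
  de: TP=1324, FN=61+59+57=177 → 1324/1501 = 0.8821
  es: TP=557, FN=255+269+276=800 → 557/1357 = 0.4105
Weighted-recall = Σ (supportᵢ/N)·recallᵢ with N=5586: (1489/5586)·0.4822 + (1239/5586)·0.8006 + (1501/5586)·0.8821 + (1357/5586)·0.4105 = 0.643

0.643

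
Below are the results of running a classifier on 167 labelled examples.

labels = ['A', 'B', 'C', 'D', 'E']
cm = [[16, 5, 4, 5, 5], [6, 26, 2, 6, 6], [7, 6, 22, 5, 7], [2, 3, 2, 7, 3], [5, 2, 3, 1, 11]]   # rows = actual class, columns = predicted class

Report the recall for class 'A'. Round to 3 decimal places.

Treat 'A' as positive and all other classes as negative.
recall = TP/(TP+FN).
A: TP=16, FN=5+4+5+5=19 → 16/35 = 0.4571

0.457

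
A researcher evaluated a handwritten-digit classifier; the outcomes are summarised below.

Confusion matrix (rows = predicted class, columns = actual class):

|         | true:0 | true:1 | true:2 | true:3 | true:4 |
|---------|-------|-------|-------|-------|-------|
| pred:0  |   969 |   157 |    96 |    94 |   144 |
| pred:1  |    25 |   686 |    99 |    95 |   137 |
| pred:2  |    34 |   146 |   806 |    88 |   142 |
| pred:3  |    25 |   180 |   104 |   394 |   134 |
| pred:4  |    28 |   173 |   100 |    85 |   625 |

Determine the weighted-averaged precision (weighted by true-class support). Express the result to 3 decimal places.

0.626

Per-class precision (TP/(TP+FP)):
  0: TP=969, FP=157+96+94+144=491 → 969/1460 = 0.6637
  1: TP=686, FP=25+99+95+137=356 → 686/1042 = 0.6583
  2: TP=806, FP=34+146+88+142=410 → 806/1216 = 0.6628
  3: TP=394, FP=25+180+104+134=443 → 394/837 = 0.4707
  4: TP=625, FP=28+173+100+85=386 → 625/1011 = 0.6182
Weighted-precision = Σ (supportᵢ/N)·precisionᵢ with N=5566: (1081/5566)·0.6637 + (1342/5566)·0.6583 + (1205/5566)·0.6628 + (756/5566)·0.4707 + (1182/5566)·0.6182 = 0.626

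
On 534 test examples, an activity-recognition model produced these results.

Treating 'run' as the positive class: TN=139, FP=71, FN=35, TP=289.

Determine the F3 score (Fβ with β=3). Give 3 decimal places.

0.882

Fβ = (1+β²)·TP / ((1+β²)·TP + β²·FN + FP), with β²=9
= 10·289 / (10·289 + 9·35 + 71) = 0.882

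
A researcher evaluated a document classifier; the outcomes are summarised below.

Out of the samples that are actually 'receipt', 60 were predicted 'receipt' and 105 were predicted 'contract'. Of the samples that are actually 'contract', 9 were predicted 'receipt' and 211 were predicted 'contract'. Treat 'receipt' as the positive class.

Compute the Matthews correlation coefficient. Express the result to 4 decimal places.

0.4164

MCC = (TP·TN − FP·FN) / √((TP+FP)(TP+FN)(TN+FP)(TN+FN))
Numerator = 60·211 − 9·105 = 11715
Denominator = √(69·165·220·316) = √791485200 = 28133.3468
MCC = 11715 / 28133.3468 = 0.4164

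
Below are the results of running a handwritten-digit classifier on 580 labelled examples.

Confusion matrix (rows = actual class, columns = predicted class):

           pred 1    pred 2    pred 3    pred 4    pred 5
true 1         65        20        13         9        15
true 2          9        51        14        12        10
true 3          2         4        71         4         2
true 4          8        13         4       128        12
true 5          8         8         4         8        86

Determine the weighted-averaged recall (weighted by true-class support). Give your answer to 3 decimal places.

Per-class recall (TP/(TP+FN)):
  1: TP=65, FN=20+13+9+15=57 → 65/122 = 0.5328
  2: TP=51, FN=9+14+12+10=45 → 51/96 = 0.5313
  3: TP=71, FN=2+4+4+2=12 → 71/83 = 0.8554
  4: TP=128, FN=8+13+4+12=37 → 128/165 = 0.7758
  5: TP=86, FN=8+8+4+8=28 → 86/114 = 0.7544
Weighted-recall = Σ (supportᵢ/N)·recallᵢ with N=580: (122/580)·0.5328 + (96/580)·0.5313 + (83/580)·0.8554 + (165/580)·0.7758 + (114/580)·0.7544 = 0.691

0.691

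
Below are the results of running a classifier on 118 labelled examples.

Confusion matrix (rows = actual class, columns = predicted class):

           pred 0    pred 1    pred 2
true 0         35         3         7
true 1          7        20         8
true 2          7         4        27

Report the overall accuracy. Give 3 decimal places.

0.695

Accuracy = trace / total = (35+20+27=82) / 118 = 82/118 = 0.695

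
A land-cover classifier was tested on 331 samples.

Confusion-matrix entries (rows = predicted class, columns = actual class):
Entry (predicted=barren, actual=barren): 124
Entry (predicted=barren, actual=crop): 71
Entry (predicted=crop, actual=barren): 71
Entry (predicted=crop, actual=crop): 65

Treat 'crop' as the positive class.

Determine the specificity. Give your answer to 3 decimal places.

Specificity = TN/(TN+FP) = 124/(124+71) = 0.636

0.636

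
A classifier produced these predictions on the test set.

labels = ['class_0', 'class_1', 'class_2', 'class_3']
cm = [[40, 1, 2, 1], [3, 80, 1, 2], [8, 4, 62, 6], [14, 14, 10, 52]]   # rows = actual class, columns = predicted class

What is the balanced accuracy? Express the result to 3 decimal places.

0.798

Balanced accuracy = mean of per-class recall.
  class_0: recall = 40/44 = 0.9091
  class_1: recall = 80/86 = 0.9302
  class_2: recall = 62/80 = 0.7750
  class_3: recall = 52/90 = 0.5778
Mean = (0.9091 + 0.9302 + 0.7750 + 0.5778) / 4 = 0.798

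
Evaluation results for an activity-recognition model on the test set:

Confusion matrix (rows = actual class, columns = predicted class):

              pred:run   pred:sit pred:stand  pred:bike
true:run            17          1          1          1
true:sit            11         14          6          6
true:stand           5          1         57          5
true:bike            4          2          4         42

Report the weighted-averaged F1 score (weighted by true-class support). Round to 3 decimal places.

Per-class F1 score (2·TP/(2·TP+FP+FN)):
  run: TP=17, FP=11+5+4=20, FN=1+1+1=3 → 34/57 = 0.5965
  sit: TP=14, FP=1+1+2=4, FN=11+6+6=23 → 28/55 = 0.5091
  stand: TP=57, FP=1+6+4=11, FN=5+1+5=11 → 114/136 = 0.8382
  bike: TP=42, FP=1+6+5=12, FN=4+2+4=10 → 84/106 = 0.7925
Weighted-F1 score = Σ (supportᵢ/N)·F1 scoreᵢ with N=177: (20/177)·0.5965 + (37/177)·0.5091 + (68/177)·0.8382 + (52/177)·0.7925 = 0.729

0.729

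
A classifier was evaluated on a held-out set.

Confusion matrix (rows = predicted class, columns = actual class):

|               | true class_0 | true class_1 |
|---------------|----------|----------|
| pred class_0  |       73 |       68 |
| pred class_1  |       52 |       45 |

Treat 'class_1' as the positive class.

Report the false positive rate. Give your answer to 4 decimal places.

FPR = FP/(FP+TN) = 52/(52+73) = 0.4160

0.4160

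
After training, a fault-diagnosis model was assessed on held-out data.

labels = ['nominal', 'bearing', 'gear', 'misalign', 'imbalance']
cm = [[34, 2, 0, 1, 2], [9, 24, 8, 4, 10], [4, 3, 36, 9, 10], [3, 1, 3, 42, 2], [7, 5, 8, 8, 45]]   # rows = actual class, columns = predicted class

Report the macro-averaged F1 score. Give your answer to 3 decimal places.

Per-class F1 score (2·TP/(2·TP+FP+FN)):
  nominal: TP=34, FP=9+4+3+7=23, FN=2+0+1+2=5 → 68/96 = 0.7083
  bearing: TP=24, FP=2+3+1+5=11, FN=9+8+4+10=31 → 48/90 = 0.5333
  gear: TP=36, FP=0+8+3+8=19, FN=4+3+9+10=26 → 72/117 = 0.6154
  misalign: TP=42, FP=1+4+9+8=22, FN=3+1+3+2=9 → 84/115 = 0.7304
  imbalance: TP=45, FP=2+10+10+2=24, FN=7+5+8+8=28 → 90/142 = 0.6338
Macro-F1 score = mean = (0.7083 + 0.5333 + 0.6154 + 0.7304 + 0.6338) / 5 = 0.644

0.644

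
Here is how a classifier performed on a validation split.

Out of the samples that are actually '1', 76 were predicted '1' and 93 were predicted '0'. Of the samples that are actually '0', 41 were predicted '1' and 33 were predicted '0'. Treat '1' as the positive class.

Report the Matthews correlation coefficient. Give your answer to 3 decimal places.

MCC = (TP·TN − FP·FN) / √((TP+FP)(TP+FN)(TN+FP)(TN+FN))
Numerator = 76·33 − 41·93 = -1305
Denominator = √(117·169·74·126) = √184363452 = 13578.0504
MCC = -1305 / 13578.0504 = -0.096

-0.096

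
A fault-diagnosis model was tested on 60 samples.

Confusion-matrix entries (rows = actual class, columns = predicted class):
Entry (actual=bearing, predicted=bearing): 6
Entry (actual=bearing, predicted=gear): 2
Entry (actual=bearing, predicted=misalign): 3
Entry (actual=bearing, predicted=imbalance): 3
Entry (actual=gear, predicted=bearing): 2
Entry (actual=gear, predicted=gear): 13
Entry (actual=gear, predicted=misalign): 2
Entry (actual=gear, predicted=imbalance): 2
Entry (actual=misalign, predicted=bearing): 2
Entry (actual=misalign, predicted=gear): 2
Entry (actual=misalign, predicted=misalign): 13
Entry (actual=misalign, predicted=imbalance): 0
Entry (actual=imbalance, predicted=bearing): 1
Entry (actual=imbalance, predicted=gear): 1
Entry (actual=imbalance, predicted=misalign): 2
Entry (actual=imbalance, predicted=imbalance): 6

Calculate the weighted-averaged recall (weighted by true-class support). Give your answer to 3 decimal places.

0.633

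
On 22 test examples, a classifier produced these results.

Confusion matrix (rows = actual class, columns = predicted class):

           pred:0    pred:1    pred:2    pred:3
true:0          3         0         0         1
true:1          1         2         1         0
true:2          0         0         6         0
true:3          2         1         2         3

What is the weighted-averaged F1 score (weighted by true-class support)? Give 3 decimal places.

Per-class F1 score (2·TP/(2·TP+FP+FN)):
  0: TP=3, FP=1+0+2=3, FN=0+0+1=1 → 6/10 = 0.6000
  1: TP=2, FP=0+0+1=1, FN=1+1+0=2 → 4/7 = 0.5714
  2: TP=6, FP=0+1+2=3, FN=0+0+0=0 → 12/15 = 0.8000
  3: TP=3, FP=1+0+0=1, FN=2+1+2=5 → 6/12 = 0.5000
Weighted-F1 score = Σ (supportᵢ/N)·F1 scoreᵢ with N=22: (4/22)·0.6000 + (4/22)·0.5714 + (6/22)·0.8000 + (8/22)·0.5000 = 0.613

0.613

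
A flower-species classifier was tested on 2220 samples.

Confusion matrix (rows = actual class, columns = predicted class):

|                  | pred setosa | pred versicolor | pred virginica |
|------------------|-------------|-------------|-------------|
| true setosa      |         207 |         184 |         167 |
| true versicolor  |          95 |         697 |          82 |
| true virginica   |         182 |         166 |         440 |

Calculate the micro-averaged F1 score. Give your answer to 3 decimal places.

Micro-averaging pools counts across classes: ΣTP=1344, ΣFP=876, ΣFN=876.
Micro-F1 score = 2·TP/(2·TP+FP+FN) on pooled counts = 0.605 (equals overall accuracy in single-label multiclass).

0.605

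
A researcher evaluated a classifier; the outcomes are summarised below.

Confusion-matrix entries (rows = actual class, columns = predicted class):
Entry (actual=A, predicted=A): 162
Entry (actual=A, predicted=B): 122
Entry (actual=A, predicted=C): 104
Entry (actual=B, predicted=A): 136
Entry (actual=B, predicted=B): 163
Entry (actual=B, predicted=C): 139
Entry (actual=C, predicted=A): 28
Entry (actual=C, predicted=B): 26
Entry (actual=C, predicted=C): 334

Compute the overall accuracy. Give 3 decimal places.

0.543

Accuracy = trace / total = (162+163+334=659) / 1214 = 659/1214 = 0.543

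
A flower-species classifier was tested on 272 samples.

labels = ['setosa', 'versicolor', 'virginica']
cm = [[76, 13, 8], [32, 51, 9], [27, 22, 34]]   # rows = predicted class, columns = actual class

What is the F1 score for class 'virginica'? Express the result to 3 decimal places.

0.507

Treat 'virginica' as positive and all other classes as negative.
F1 score = 2·TP/(2·TP+FP+FN).
virginica: TP=34, FP=27+22=49, FN=8+9=17 → 68/134 = 0.5075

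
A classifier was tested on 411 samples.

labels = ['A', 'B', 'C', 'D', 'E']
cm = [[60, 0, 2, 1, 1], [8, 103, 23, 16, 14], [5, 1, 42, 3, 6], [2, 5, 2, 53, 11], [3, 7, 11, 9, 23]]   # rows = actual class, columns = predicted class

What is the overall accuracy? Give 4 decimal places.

Accuracy = trace / total = (60+103+42+53+23=281) / 411 = 281/411 = 0.6837

0.6837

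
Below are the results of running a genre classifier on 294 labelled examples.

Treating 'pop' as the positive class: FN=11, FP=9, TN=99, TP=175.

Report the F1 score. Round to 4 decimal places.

0.9459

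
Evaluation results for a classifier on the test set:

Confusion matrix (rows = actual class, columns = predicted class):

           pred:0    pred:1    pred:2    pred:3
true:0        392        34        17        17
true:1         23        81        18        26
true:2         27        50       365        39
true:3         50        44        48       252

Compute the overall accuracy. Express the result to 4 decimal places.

0.7350

Accuracy = trace / total = (392+81+365+252=1090) / 1483 = 1090/1483 = 0.7350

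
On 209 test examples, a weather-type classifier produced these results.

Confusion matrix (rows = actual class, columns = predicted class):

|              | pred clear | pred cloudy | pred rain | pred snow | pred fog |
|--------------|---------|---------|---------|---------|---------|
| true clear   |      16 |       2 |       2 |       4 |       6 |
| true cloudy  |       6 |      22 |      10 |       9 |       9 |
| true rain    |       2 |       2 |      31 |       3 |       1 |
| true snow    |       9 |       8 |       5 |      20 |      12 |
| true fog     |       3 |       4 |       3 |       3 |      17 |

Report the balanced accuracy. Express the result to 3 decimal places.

Balanced accuracy = mean of per-class recall.
  clear: recall = 16/30 = 0.5333
  cloudy: recall = 22/56 = 0.3929
  rain: recall = 31/39 = 0.7949
  snow: recall = 20/54 = 0.3704
  fog: recall = 17/30 = 0.5667
Mean = (0.5333 + 0.3929 + 0.7949 + 0.3704 + 0.5667) / 5 = 0.532

0.532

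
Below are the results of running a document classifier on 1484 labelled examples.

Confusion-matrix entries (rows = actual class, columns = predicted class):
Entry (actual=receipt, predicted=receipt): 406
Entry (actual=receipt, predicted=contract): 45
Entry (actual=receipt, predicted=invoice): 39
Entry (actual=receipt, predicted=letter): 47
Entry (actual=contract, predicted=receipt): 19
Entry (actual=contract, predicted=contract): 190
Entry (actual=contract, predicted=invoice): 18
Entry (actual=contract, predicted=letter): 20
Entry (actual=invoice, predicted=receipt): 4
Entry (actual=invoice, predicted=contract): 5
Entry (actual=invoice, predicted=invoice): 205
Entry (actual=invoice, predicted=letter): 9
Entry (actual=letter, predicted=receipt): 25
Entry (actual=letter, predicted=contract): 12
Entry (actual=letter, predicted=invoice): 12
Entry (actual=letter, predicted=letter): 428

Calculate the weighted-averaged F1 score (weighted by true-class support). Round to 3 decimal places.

0.828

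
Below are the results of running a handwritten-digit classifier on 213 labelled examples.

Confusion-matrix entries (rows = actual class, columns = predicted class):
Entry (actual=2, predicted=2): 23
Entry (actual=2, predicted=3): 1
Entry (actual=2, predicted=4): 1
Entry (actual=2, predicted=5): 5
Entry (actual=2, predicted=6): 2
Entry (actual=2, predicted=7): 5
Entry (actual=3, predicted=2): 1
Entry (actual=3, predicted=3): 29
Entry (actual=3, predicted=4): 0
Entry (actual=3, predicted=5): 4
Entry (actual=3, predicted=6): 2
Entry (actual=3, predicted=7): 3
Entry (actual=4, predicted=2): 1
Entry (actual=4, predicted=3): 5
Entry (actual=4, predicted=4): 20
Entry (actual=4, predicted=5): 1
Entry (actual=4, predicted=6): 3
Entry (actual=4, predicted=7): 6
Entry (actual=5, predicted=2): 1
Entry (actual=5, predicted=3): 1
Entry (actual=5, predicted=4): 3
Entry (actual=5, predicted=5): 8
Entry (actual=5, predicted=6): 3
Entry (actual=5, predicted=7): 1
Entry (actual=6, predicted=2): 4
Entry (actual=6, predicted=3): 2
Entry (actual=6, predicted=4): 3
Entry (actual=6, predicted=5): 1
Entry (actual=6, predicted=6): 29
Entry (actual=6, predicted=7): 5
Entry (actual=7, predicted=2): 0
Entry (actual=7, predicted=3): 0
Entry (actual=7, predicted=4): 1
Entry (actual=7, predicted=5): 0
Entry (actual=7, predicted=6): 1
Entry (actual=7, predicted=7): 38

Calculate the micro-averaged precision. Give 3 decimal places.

0.690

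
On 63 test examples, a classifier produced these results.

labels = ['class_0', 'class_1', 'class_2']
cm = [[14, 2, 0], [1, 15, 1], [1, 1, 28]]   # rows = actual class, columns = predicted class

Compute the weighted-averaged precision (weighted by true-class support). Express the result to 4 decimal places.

Per-class precision (TP/(TP+FP)):
  class_0: TP=14, FP=1+1=2 → 14/16 = 0.87500
  class_1: TP=15, FP=2+1=3 → 15/18 = 0.83333
  class_2: TP=28, FP=0+1=1 → 28/29 = 0.96552
Weighted-precision = Σ (supportᵢ/N)·precisionᵢ with N=63: (16/63)·0.87500 + (17/63)·0.83333 + (30/63)·0.96552 = 0.9069

0.9069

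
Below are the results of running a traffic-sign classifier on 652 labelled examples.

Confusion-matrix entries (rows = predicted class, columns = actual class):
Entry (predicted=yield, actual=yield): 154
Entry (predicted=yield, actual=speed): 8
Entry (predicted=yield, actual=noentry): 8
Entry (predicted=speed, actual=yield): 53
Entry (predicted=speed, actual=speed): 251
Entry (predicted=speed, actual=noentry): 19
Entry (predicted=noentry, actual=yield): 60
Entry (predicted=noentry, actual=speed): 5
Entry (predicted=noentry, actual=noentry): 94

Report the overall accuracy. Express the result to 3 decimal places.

0.765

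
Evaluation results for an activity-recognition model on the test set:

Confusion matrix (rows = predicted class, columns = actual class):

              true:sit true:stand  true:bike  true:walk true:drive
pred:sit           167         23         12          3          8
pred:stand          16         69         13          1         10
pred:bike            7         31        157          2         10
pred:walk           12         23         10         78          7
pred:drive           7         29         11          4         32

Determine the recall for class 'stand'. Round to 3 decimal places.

Treat 'stand' as positive and all other classes as negative.
recall = TP/(TP+FN).
stand: TP=69, FN=23+31+23+29=106 → 69/175 = 0.3943

0.394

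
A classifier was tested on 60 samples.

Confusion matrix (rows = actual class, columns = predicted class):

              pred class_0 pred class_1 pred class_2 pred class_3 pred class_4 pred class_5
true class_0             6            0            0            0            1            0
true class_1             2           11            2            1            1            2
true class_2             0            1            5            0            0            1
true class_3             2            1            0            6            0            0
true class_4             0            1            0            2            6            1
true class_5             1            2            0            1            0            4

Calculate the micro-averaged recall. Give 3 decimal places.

Micro-averaging pools counts across classes: ΣTP=38, ΣFP=22, ΣFN=22.
Micro-recall = TP/(TP+FN) on pooled counts = 0.633 (equals overall accuracy in single-label multiclass).

0.633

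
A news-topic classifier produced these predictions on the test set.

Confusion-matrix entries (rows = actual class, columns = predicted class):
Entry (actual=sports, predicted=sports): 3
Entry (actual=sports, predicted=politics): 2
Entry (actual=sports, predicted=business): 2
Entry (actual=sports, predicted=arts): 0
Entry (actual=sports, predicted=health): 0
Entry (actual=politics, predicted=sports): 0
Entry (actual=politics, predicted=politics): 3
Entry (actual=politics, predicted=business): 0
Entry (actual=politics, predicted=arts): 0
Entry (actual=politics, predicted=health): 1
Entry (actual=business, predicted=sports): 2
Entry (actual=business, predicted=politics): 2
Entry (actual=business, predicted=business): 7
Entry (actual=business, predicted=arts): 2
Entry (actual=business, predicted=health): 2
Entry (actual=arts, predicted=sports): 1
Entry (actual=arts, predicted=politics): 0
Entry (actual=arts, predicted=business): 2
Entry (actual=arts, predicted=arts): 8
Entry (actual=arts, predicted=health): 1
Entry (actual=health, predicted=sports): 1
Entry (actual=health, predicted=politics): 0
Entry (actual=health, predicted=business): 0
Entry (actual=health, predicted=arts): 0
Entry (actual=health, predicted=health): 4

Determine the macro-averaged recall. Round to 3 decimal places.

Per-class recall (TP/(TP+FN)):
  sports: TP=3, FN=2+2+0+0=4 → 3/7 = 0.4286
  politics: TP=3, FN=0+0+0+1=1 → 3/4 = 0.7500
  business: TP=7, FN=2+2+2+2=8 → 7/15 = 0.4667
  arts: TP=8, FN=1+0+2+1=4 → 8/12 = 0.6667
  health: TP=4, FN=1+0+0+0=1 → 4/5 = 0.8000
Macro-recall = mean = (0.4286 + 0.7500 + 0.4667 + 0.6667 + 0.8000) / 5 = 0.622

0.622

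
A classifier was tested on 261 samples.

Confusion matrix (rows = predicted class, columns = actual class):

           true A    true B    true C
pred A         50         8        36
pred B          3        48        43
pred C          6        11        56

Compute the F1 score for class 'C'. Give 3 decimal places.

0.538

Treat 'C' as positive and all other classes as negative.
F1 score = 2·TP/(2·TP+FP+FN).
C: TP=56, FP=6+11=17, FN=36+43=79 → 112/208 = 0.5385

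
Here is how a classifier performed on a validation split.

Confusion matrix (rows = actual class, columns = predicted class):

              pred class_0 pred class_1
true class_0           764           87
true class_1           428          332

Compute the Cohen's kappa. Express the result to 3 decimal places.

0.343

Observed agreement pₒ = trace/N = 1096/1611 = 0.6803
Expected agreement pₑ = Σ (rowᵢ·colᵢ)/N² = (851·1192 + 760·419)/1611² = 0.5136
κ = (pₒ − pₑ)/(1 − pₑ) = (0.6803 − 0.5136)/(1 − 0.5136) = 0.343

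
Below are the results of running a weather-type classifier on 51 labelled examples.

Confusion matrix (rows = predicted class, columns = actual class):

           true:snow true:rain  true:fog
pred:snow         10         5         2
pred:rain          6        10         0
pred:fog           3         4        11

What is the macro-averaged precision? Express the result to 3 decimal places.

Per-class precision (TP/(TP+FP)):
  snow: TP=10, FP=5+2=7 → 10/17 = 0.5882
  rain: TP=10, FP=6+0=6 → 10/16 = 0.6250
  fog: TP=11, FP=3+4=7 → 11/18 = 0.6111
Macro-precision = mean = (0.5882 + 0.6250 + 0.6111) / 3 = 0.608

0.608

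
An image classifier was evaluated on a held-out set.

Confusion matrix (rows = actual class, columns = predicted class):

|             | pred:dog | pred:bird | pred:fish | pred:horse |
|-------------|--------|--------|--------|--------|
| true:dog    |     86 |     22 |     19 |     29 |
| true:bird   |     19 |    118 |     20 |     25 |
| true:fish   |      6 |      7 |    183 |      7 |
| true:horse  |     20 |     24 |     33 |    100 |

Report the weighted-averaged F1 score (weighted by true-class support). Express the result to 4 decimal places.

0.6715

Per-class F1 score (2·TP/(2·TP+FP+FN)):
  dog: TP=86, FP=19+6+20=45, FN=22+19+29=70 → 172/287 = 0.59930
  bird: TP=118, FP=22+7+24=53, FN=19+20+25=64 → 236/353 = 0.66856
  fish: TP=183, FP=19+20+33=72, FN=6+7+7=20 → 366/458 = 0.79913
  horse: TP=100, FP=29+25+7=61, FN=20+24+33=77 → 200/338 = 0.59172
Weighted-F1 score = Σ (supportᵢ/N)·F1 scoreᵢ with N=718: (156/718)·0.59930 + (182/718)·0.66856 + (203/718)·0.79913 + (177/718)·0.59172 = 0.6715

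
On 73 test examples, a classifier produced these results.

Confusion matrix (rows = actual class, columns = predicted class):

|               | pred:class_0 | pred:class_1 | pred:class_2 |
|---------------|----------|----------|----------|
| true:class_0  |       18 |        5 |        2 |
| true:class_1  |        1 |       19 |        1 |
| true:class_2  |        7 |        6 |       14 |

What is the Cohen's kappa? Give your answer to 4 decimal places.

Observed agreement pₒ = trace/N = 51/73 = 0.69863
Expected agreement pₑ = Σ (rowᵢ·colᵢ)/N² = (25·26 + 21·30 + 27·17)/73² = 0.32633
κ = (pₒ − pₑ)/(1 − pₑ) = (0.69863 − 0.32633)/(1 − 0.32633) = 0.5526

0.5526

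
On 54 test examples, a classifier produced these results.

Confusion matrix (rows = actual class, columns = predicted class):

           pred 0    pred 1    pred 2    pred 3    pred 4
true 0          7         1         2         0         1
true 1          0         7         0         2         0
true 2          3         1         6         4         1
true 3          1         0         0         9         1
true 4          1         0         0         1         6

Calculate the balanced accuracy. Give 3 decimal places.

0.676

Balanced accuracy = mean of per-class recall.
  0: recall = 7/11 = 0.6364
  1: recall = 7/9 = 0.7778
  2: recall = 6/15 = 0.4000
  3: recall = 9/11 = 0.8182
  4: recall = 6/8 = 0.7500
Mean = (0.6364 + 0.7778 + 0.4000 + 0.8182 + 0.7500) / 5 = 0.676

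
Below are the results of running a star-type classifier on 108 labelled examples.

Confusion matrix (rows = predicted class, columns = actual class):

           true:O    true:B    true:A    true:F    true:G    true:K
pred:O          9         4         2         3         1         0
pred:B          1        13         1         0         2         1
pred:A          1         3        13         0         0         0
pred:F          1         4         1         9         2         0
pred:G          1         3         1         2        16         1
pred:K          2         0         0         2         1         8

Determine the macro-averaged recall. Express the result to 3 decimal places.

Per-class recall (TP/(TP+FN)):
  O: TP=9, FN=1+1+1+1+2=6 → 9/15 = 0.6000
  B: TP=13, FN=4+3+4+3+0=14 → 13/27 = 0.4815
  A: TP=13, FN=2+1+1+1+0=5 → 13/18 = 0.7222
  F: TP=9, FN=3+0+0+2+2=7 → 9/16 = 0.5625
  G: TP=16, FN=1+2+0+2+1=6 → 16/22 = 0.7273
  K: TP=8, FN=0+1+0+0+1=2 → 8/10 = 0.8000
Macro-recall = mean = (0.6000 + 0.4815 + 0.7222 + 0.5625 + 0.7273 + 0.8000) / 6 = 0.649

0.649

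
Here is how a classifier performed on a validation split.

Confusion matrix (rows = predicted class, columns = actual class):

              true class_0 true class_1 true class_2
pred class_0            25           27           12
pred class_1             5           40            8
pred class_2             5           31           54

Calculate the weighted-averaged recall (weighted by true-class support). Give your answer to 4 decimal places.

0.5749

Per-class recall (TP/(TP+FN)):
  class_0: TP=25, FN=5+5=10 → 25/35 = 0.71429
  class_1: TP=40, FN=27+31=58 → 40/98 = 0.40816
  class_2: TP=54, FN=12+8=20 → 54/74 = 0.72973
Weighted-recall = Σ (supportᵢ/N)·recallᵢ with N=207: (35/207)·0.71429 + (98/207)·0.40816 + (74/207)·0.72973 = 0.5749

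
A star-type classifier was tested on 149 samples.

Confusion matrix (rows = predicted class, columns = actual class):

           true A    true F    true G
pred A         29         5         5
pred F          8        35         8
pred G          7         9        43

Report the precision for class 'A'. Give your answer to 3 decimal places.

precision = TP/(TP+FP).
A: TP=29, FP=5+5=10 → 29/39 = 0.7436

0.744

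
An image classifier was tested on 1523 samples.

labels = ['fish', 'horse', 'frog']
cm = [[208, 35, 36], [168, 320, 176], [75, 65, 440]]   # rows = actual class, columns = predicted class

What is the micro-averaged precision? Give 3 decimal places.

0.636

Micro-averaging pools counts across classes: ΣTP=968, ΣFP=555, ΣFN=555.
Micro-precision = TP/(TP+FP) on pooled counts = 0.636 (equals overall accuracy in single-label multiclass).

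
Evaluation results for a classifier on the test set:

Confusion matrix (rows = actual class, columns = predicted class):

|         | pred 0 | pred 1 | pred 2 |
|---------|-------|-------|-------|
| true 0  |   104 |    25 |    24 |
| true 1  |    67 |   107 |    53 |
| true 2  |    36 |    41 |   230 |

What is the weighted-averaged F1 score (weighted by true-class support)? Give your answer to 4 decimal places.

0.6402

Per-class F1 score (2·TP/(2·TP+FP+FN)):
  0: TP=104, FP=67+36=103, FN=25+24=49 → 208/360 = 0.57778
  1: TP=107, FP=25+41=66, FN=67+53=120 → 214/400 = 0.53500
  2: TP=230, FP=24+53=77, FN=36+41=77 → 460/614 = 0.74919
Weighted-F1 score = Σ (supportᵢ/N)·F1 scoreᵢ with N=687: (153/687)·0.57778 + (227/687)·0.53500 + (307/687)·0.74919 = 0.6402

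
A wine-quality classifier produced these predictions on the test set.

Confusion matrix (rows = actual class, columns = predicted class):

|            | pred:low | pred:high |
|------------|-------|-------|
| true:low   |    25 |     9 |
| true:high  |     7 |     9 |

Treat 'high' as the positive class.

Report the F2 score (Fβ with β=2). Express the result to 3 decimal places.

0.549

Fβ = (1+β²)·TP / ((1+β²)·TP + β²·FN + FP), with β²=4
= 5·9 / (5·9 + 4·7 + 9) = 0.549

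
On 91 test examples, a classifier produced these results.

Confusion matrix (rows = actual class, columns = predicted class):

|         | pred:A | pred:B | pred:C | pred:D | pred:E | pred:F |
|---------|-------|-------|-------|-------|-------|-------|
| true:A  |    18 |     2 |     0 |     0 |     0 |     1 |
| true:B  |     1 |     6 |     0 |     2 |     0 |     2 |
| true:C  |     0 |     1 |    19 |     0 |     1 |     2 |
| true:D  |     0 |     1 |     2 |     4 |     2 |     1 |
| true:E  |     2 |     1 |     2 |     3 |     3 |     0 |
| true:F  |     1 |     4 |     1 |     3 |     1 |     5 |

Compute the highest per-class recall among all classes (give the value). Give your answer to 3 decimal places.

0.857

Per-class recall (TP/(TP+FN)):
  A: TP=18, FN=2+0+0+0+1=3 → 18/21 = 0.8571
  B: TP=6, FN=1+0+2+0+2=5 → 6/11 = 0.5455
  C: TP=19, FN=0+1+0+1+2=4 → 19/23 = 0.8261
  D: TP=4, FN=0+1+2+2+1=6 → 4/10 = 0.4000
  E: TP=3, FN=2+1+2+3+0=8 → 3/11 = 0.2727
  F: TP=5, FN=1+4+1+3+1=10 → 5/15 = 0.3333
Highest is class 'A' with recall = 0.857.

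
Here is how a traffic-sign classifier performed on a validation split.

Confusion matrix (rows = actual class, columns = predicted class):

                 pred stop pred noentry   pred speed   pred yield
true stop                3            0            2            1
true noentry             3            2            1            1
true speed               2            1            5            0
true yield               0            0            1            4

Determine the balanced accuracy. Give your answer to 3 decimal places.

Balanced accuracy = mean of per-class recall.
  stop: recall = 3/6 = 0.5000
  noentry: recall = 2/7 = 0.2857
  speed: recall = 5/8 = 0.6250
  yield: recall = 4/5 = 0.8000
Mean = (0.5000 + 0.2857 + 0.6250 + 0.8000) / 4 = 0.553

0.553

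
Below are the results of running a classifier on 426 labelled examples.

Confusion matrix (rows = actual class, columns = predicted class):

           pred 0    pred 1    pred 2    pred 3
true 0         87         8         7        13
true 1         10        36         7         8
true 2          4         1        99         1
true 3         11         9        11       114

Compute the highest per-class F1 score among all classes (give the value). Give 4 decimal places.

0.8646

Per-class F1 score (2·TP/(2·TP+FP+FN)):
  0: TP=87, FP=10+4+11=25, FN=8+7+13=28 → 174/227 = 0.76652
  1: TP=36, FP=8+1+9=18, FN=10+7+8=25 → 72/115 = 0.62609
  2: TP=99, FP=7+7+11=25, FN=4+1+1=6 → 198/229 = 0.86463
  3: TP=114, FP=13+8+1=22, FN=11+9+11=31 → 228/281 = 0.81139
Highest is class '2' with F1 score = 0.8646.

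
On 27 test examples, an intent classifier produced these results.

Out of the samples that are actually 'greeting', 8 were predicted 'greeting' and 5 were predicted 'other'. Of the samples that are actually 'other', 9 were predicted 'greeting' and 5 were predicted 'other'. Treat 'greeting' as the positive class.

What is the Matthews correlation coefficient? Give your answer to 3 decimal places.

MCC = (TP·TN − FP·FN) / √((TP+FP)(TP+FN)(TN+FP)(TN+FN))
Numerator = 8·5 − 9·5 = -5
Denominator = √(17·13·14·10) = √30940 = 175.8977
MCC = -5 / 175.8977 = -0.028

-0.028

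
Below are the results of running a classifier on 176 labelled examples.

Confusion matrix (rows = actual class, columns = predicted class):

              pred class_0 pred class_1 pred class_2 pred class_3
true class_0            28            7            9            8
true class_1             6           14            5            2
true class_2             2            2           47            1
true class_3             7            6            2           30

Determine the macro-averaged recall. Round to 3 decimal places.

0.657

Per-class recall (TP/(TP+FN)):
  class_0: TP=28, FN=7+9+8=24 → 28/52 = 0.5385
  class_1: TP=14, FN=6+5+2=13 → 14/27 = 0.5185
  class_2: TP=47, FN=2+2+1=5 → 47/52 = 0.9038
  class_3: TP=30, FN=7+6+2=15 → 30/45 = 0.6667
Macro-recall = mean = (0.5385 + 0.5185 + 0.9038 + 0.6667) / 4 = 0.657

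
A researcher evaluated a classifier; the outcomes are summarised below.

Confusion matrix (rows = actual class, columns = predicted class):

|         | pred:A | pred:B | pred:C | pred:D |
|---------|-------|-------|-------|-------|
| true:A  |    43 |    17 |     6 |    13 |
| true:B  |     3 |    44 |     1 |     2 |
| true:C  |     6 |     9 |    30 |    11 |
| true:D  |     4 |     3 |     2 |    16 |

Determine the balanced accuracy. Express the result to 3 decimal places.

Balanced accuracy = mean of per-class recall.
  A: recall = 43/79 = 0.5443
  B: recall = 44/50 = 0.8800
  C: recall = 30/56 = 0.5357
  D: recall = 16/25 = 0.6400
Mean = (0.5443 + 0.8800 + 0.5357 + 0.6400) / 4 = 0.650

0.650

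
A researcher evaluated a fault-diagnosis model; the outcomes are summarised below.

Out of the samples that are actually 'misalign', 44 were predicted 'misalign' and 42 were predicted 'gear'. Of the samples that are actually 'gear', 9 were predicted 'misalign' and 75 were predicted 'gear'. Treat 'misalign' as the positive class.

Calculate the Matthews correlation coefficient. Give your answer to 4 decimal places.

MCC = (TP·TN − FP·FN) / √((TP+FP)(TP+FN)(TN+FP)(TN+FN))
Numerator = 44·75 − 9·42 = 2922
Denominator = √(53·86·84·117) = √44796024 = 6692.9832
MCC = 2922 / 6692.9832 = 0.4366

0.4366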